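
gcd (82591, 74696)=1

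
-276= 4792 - 5068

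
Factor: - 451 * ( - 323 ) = 145673=11^1*17^1*19^1*41^1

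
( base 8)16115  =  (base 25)bek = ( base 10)7245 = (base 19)1116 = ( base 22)el7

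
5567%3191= 2376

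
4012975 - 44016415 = - 40003440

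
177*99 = 17523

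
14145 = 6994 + 7151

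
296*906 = 268176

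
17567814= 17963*978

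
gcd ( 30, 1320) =30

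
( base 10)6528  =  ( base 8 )14600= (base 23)C7J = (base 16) 1980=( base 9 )8853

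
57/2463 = 19/821 = 0.02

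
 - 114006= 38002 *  ( - 3) 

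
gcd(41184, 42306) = 66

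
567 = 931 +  - 364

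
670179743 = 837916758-167737015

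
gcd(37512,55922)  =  2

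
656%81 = 8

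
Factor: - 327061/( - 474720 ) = 2^( - 5 )*3^( - 1)*5^( - 1)*7^1*23^( - 1)*43^( - 1 )*46723^1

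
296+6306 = 6602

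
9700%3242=3216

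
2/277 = 2/277 = 0.01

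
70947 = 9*7883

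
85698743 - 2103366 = 83595377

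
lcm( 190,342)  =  1710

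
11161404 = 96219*116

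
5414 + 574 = 5988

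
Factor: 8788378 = 2^1*4394189^1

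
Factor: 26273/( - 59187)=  - 3^ (  -  1)*13^1*43^1*47^1 *109^( - 1)*181^(-1 ) 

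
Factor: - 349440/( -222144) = 140/89 = 2^2*5^1*7^1*89^( - 1 ) 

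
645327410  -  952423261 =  - 307095851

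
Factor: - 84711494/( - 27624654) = 42355747/13812327 = 3^(-2)*7^2*29^1*41^1*727^1*1097^( - 1)*1399^( - 1 ) 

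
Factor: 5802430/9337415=1160486/1867483= 2^1 * 331^1*419^( -1 )*1753^1 * 4457^( - 1)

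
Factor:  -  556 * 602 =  - 2^3*7^1*43^1*139^1= - 334712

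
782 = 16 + 766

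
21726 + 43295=65021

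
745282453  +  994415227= 1739697680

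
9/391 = 9/391 = 0.02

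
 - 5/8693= -1+8688/8693 = -0.00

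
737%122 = 5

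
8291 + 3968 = 12259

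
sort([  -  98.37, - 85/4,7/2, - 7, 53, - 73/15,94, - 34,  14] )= [ - 98.37, - 34 , - 85/4, - 7,-73/15, 7/2, 14, 53, 94] 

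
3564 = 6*594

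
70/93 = 70/93 = 0.75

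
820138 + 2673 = 822811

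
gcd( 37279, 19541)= 1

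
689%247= 195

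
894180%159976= 94300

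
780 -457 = 323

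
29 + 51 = 80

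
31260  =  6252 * 5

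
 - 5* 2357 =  - 11785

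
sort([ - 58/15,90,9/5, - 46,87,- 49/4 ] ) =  [- 46,- 49/4,-58/15,9/5,  87, 90 ] 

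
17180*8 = 137440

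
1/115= 1/115 = 0.01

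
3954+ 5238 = 9192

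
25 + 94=119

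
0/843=0=0.00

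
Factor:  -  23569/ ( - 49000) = 481/1000 = 2^( - 3 )*5^(-3)*13^1*37^1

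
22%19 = 3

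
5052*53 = 267756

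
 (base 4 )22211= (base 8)1245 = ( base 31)LQ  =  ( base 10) 677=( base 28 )o5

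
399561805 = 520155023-120593218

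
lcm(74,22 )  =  814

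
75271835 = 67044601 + 8227234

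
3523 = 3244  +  279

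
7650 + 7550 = 15200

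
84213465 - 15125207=69088258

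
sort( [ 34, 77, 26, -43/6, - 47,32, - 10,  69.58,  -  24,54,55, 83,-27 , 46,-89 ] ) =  [ - 89,  -  47, - 27,-24, - 10,-43/6, 26,32,34, 46,54,55,69.58 , 77, 83]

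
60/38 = 30/19 =1.58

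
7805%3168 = 1469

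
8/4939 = 8/4939  =  0.00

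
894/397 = 2 +100/397 = 2.25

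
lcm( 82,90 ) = 3690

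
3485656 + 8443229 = 11928885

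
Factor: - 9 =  - 3^2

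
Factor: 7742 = 2^1*7^2*79^1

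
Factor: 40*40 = 1600 = 2^6 * 5^2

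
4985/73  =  68 + 21/73 = 68.29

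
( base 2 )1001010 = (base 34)26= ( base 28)2i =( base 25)2o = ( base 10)74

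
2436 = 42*58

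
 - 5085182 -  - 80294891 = 75209709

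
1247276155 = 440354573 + 806921582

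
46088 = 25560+20528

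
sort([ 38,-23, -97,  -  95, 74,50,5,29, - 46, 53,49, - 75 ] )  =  [ - 97, - 95, - 75, - 46, - 23, 5,29, 38,49,50,53,74]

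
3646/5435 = 3646/5435 = 0.67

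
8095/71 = 114 + 1/71=114.01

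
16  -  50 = -34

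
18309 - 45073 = - 26764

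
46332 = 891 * 52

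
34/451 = 34/451 = 0.08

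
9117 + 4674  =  13791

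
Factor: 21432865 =5^1*4286573^1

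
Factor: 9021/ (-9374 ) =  - 2^( - 1)*3^1*31^1* 43^( - 1)*97^1*109^( - 1)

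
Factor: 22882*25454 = 582438428 = 2^2*11^1*13^1* 17^1 * 89^1*673^1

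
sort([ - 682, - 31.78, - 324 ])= [ - 682, - 324,-31.78 ] 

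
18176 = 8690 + 9486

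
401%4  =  1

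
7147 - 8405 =  -  1258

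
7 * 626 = 4382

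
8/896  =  1/112 = 0.01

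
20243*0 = 0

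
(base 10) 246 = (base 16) f6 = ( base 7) 501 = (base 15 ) 116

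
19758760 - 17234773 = 2523987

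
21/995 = 21/995 = 0.02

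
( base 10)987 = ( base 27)19F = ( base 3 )1100120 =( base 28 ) 177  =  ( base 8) 1733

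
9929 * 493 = 4894997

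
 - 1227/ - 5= 245 + 2/5 = 245.40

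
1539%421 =276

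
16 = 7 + 9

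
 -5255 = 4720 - 9975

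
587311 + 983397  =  1570708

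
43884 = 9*4876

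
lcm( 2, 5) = 10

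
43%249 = 43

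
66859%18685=10804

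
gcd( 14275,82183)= 1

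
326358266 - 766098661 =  - 439740395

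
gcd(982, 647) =1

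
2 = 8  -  6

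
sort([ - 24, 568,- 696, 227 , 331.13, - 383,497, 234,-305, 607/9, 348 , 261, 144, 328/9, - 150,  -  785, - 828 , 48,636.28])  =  [ - 828, - 785, - 696, - 383, - 305, - 150, - 24, 328/9, 48, 607/9, 144, 227,234, 261,331.13, 348, 497, 568, 636.28 ]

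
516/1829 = 516/1829 = 0.28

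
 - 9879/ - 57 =173 + 6/19 = 173.32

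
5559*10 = 55590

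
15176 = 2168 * 7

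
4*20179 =80716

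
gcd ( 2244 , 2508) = 132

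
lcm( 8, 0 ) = 0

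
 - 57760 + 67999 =10239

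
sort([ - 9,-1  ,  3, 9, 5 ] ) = [ - 9, - 1,3, 5 , 9 ]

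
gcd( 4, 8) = 4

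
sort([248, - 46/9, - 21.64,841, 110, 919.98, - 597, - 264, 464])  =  [ - 597, - 264, - 21.64, - 46/9, 110, 248, 464, 841, 919.98]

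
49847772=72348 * 689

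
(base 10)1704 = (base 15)789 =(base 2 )11010101000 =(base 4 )122220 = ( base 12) ba0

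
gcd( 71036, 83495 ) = 1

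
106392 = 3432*31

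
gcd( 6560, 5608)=8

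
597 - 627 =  - 30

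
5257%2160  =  937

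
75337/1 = 75337 =75337.00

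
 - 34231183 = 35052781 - 69283964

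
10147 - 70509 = -60362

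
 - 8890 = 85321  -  94211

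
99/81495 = 11/9055  =  0.00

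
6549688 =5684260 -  - 865428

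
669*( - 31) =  - 20739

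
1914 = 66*29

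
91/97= 91/97 = 0.94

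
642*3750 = 2407500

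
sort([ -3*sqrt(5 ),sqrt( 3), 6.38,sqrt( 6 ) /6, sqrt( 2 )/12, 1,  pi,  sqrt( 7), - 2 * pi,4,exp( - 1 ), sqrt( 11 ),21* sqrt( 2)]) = [ - 3 * sqrt( 5 ) , - 2 * pi, sqrt(2 )/12,exp (  -  1 ), sqrt( 6 ) /6,1, sqrt(3 ),sqrt(7), pi,  sqrt( 11 ),4,6.38,21*sqrt(2 )]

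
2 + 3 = 5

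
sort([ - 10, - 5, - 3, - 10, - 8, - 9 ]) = [ - 10,-10, - 9, - 8,- 5,- 3]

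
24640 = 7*3520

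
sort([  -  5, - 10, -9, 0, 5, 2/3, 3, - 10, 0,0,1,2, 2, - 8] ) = [ - 10 , - 10, - 9, - 8, - 5, 0,0, 0,  2/3, 1, 2, 2,3, 5 ] 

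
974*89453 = 87127222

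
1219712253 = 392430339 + 827281914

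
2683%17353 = 2683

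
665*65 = 43225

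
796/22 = 36 + 2/11 = 36.18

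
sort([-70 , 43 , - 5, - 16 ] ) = [- 70, - 16, - 5,43]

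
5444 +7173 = 12617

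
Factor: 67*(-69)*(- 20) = 2^2*3^1 * 5^1*23^1 *67^1 =92460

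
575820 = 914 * 630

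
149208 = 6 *24868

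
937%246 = 199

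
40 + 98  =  138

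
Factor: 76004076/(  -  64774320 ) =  - 2^( - 2)*5^( - 1)*13^ ( - 2)*17^1* 47^1*1597^( - 1 )*7927^1= -6333673/5397860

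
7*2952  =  20664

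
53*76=4028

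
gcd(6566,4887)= 1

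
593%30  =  23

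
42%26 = 16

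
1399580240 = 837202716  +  562377524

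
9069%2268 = 2265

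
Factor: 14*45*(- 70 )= - 2^2*3^2*5^2*7^2 = -  44100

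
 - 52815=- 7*7545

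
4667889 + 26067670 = 30735559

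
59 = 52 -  - 7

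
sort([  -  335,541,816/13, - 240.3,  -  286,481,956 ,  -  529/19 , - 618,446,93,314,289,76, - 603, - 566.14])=[  -  618, - 603,-566.14, - 335,-286,  -  240.3,-529/19,  816/13,  76,93,289, 314,  446,481,541,  956 ] 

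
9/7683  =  3/2561=0.00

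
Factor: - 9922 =-2^1*11^2*41^1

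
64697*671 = 43411687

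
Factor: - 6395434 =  - 2^1 * 17^1 * 137^1*1373^1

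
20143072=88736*227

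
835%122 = 103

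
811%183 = 79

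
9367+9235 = 18602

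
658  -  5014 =-4356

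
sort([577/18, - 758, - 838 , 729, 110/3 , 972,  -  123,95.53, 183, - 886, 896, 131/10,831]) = [-886, - 838, - 758,  -  123,131/10, 577/18,110/3,95.53 , 183 , 729,831, 896, 972] 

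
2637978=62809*42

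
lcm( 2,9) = 18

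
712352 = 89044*8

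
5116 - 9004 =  -3888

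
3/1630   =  3/1630 = 0.00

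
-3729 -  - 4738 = 1009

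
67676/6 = 33838/3 = 11279.33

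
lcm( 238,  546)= 9282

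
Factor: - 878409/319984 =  - 2^( - 4)*3^2*73^1*191^1*2857^(-1) = - 125487/45712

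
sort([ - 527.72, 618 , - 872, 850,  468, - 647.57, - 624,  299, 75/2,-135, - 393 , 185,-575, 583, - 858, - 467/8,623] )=[ - 872, - 858, - 647.57, - 624, -575,-527.72,-393, - 135,-467/8, 75/2,  185,299,  468,583, 618,623, 850] 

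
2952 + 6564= 9516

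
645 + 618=1263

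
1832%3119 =1832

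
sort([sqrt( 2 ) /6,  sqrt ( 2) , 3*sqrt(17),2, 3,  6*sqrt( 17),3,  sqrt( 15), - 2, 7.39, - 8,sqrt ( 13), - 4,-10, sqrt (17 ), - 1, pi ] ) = [ - 10, - 8 , - 4, - 2, - 1,  sqrt(2)/6,  sqrt (2 ) , 2 , 3, 3,pi , sqrt(13),  sqrt( 15), sqrt(17),7.39,  3*sqrt(17), 6*sqrt(17) ]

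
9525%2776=1197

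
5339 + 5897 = 11236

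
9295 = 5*1859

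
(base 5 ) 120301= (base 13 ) 2045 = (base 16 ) 1163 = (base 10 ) 4451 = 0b1000101100011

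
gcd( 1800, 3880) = 40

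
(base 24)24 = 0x34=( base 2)110100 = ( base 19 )2E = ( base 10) 52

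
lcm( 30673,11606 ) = 429422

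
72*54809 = 3946248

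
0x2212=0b10001000010010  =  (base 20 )11G2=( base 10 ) 8722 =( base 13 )3C7C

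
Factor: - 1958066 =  - 2^1*11^1*89003^1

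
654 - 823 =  - 169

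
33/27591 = 11/9197 = 0.00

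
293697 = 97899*3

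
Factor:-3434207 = -7^1*127^1 * 3863^1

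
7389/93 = 79 + 14/31=79.45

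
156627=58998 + 97629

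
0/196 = 0 = 0.00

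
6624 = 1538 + 5086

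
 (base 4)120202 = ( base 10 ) 1570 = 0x622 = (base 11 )11a8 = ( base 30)1ma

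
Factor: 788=2^2*197^1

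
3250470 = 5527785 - 2277315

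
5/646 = 5/646 = 0.01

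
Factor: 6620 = 2^2 * 5^1 * 331^1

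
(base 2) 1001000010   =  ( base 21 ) 16B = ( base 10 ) 578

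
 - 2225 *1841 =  - 4096225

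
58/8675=58/8675 = 0.01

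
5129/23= 223= 223.00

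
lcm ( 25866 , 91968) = 827712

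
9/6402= 3/2134 = 0.00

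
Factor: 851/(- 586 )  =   - 2^( - 1) * 23^1*37^1*293^( - 1 )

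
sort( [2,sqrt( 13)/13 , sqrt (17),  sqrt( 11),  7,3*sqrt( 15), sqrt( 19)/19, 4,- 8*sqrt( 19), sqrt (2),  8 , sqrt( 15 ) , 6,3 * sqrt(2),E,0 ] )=[-8*sqrt (19),0, sqrt( 19 )/19, sqrt( 13) /13, sqrt(2), 2, E,  sqrt( 11),sqrt(15),  4,sqrt ( 17),3*sqrt(2),6,  7,8 , 3 *sqrt( 15) ]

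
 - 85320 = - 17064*5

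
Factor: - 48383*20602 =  - 2^1*10301^1 * 48383^1 = - 996786566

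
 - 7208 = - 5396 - 1812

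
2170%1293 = 877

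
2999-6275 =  - 3276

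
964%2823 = 964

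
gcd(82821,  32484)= 3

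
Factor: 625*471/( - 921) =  - 98125/307 = - 5^4*157^1*307^(  -  1 )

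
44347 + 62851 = 107198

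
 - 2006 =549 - 2555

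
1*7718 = 7718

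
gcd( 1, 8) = 1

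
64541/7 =9220 + 1/7 = 9220.14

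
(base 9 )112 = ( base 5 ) 332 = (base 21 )48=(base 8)134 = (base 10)92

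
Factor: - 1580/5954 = -790/2977 = -2^1 *5^1*13^( - 1 ) * 79^1*229^( - 1 ) 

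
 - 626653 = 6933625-7560278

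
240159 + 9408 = 249567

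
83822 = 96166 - 12344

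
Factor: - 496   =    -  2^4 * 31^1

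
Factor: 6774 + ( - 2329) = 5^1*7^1 * 127^1 = 4445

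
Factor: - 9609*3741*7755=-278771071095 = - 3^3*5^1*11^1*29^1*43^1* 47^1*3203^1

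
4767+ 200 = 4967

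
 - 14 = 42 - 56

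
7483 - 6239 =1244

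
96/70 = 48/35  =  1.37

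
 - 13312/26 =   -  512 = -512.00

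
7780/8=1945/2 = 972.50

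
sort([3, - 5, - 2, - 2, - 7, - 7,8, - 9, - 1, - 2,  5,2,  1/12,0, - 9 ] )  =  [ - 9, - 9, - 7, - 7, - 5, - 2, - 2, - 2, - 1,0,1/12, 2,3,5,8]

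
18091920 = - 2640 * ( - 6853) 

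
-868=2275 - 3143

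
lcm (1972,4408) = 74936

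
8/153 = 8/153= 0.05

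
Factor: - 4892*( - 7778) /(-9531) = -2^3*3^(  -  3)*353^ ( - 1 )*1223^1*3889^1= - 38049976/9531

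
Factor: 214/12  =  2^( - 1 )*3^( - 1) * 107^1 = 107/6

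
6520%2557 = 1406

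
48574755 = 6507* 7465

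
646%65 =61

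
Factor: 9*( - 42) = -2^1*3^3 * 7^1 = - 378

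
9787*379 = 3709273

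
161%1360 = 161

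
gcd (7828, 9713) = 1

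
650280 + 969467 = 1619747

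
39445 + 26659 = 66104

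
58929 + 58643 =117572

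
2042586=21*97266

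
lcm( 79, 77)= 6083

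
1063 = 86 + 977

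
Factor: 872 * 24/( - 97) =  - 20928/97 = - 2^6 * 3^1 * 97^(  -  1 ) * 109^1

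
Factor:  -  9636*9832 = -2^5*3^1*11^1*73^1*1229^1 = - 94741152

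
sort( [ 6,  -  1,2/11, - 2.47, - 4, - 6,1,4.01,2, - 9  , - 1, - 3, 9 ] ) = [ - 9, - 6,  -  4, - 3, - 2.47, - 1, - 1,2/11, 1,2, 4.01,6, 9]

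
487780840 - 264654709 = 223126131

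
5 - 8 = - 3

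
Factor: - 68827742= - 2^1* 34413871^1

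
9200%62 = 24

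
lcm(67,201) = 201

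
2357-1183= 1174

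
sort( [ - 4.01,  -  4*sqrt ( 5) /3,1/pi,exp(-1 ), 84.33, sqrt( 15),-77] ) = [ - 77 , -4.01, -4*sqrt(5 )/3, 1/pi, exp( - 1 ),sqrt (15), 84.33]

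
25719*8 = 205752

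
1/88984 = 1/88984 = 0.00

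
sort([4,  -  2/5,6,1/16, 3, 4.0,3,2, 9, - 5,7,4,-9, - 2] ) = [ - 9, - 5, - 2, - 2/5,1/16,2, 3,3,4,4.0,4, 6, 7,9] 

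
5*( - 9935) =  - 49675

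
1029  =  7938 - 6909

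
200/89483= 200/89483  =  0.00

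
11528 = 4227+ 7301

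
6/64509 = 2/21503= 0.00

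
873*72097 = 62940681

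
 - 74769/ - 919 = 81+330/919  =  81.36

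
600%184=48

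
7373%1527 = 1265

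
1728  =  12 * 144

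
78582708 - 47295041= 31287667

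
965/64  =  965/64 = 15.08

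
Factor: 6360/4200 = 5^( - 1)*7^( - 1)*53^1 = 53/35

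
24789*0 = 0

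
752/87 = 8 + 56/87 =8.64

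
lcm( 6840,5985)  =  47880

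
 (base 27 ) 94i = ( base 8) 15037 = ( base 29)7RH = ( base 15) 1EAC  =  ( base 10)6687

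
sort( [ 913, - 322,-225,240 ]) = [-322, - 225, 240, 913]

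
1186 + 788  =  1974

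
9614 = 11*874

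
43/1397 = 43/1397 = 0.03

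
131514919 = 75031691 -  - 56483228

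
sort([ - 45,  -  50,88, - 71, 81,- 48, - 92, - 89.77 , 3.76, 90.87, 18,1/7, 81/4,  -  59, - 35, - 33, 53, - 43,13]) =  [-92, - 89.77, - 71, - 59, - 50, - 48, - 45, - 43, - 35, -33,1/7, 3.76, 13,18, 81/4,53 , 81,88, 90.87]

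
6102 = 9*678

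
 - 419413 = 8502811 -8922224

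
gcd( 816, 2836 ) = 4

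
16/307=16/307=0.05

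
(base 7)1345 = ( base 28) ij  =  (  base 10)523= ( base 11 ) 436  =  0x20b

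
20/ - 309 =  - 20/309 = - 0.06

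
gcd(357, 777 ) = 21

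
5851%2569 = 713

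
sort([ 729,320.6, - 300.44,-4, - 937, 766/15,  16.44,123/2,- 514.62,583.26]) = [-937, - 514.62,-300.44, - 4,16.44,  766/15,123/2,320.6,583.26, 729]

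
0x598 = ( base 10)1432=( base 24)2BG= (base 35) 15w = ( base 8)2630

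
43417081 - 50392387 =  - 6975306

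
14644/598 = 7322/299 = 24.49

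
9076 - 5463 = 3613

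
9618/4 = 4809/2 = 2404.50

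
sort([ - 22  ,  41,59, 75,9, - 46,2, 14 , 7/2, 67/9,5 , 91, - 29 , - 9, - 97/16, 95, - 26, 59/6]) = [ - 46, - 29, - 26, - 22, - 9, - 97/16, 2,7/2,5,67/9, 9,59/6 , 14 , 41 , 59,75,91,95 ] 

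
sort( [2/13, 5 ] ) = [2/13 , 5 ]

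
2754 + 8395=11149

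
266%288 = 266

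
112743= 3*37581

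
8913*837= 7460181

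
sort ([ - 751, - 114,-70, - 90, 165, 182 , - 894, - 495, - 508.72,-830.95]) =[ - 894, - 830.95, - 751, - 508.72, - 495, - 114, - 90, - 70,165, 182]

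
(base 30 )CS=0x184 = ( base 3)112101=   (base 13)23B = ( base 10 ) 388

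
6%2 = 0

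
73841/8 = 73841/8 = 9230.12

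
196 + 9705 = 9901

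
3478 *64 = 222592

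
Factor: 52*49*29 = 2^2*7^2 * 13^1*29^1= 73892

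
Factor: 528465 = 3^1 * 5^1*7^2*719^1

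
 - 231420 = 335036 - 566456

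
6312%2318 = 1676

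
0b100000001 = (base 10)257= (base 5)2012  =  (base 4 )10001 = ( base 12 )195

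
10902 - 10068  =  834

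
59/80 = 59/80 = 0.74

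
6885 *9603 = 66116655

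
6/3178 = 3/1589 = 0.00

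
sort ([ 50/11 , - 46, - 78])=[-78,-46,50/11] 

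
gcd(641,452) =1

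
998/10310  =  499/5155 = 0.10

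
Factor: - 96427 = -211^1*457^1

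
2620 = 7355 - 4735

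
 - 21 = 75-96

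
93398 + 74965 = 168363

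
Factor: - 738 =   -  2^1 * 3^2*41^1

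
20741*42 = 871122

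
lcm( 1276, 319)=1276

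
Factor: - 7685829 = -3^2*853981^1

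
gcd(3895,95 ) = 95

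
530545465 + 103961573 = 634507038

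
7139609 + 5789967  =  12929576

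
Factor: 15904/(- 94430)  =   - 2^4*5^( - 1 )*19^( - 1) = - 16/95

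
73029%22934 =4227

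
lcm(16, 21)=336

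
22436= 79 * 284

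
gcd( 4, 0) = 4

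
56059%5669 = 5038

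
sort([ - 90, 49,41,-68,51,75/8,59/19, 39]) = [-90, - 68,59/19, 75/8,39,41, 49,51] 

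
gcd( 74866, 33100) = 2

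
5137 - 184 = 4953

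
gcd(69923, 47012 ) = 7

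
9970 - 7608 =2362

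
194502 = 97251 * 2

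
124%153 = 124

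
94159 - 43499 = 50660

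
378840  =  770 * 492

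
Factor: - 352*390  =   - 2^6*3^1*5^1*11^1*13^1 = - 137280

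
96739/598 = 96739/598= 161.77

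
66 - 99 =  - 33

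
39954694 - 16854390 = 23100304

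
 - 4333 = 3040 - 7373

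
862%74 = 48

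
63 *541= 34083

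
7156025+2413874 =9569899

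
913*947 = 864611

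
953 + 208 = 1161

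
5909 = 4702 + 1207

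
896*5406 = 4843776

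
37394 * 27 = 1009638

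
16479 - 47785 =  -31306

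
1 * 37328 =37328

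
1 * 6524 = 6524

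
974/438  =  2 + 49/219 =2.22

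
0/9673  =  0= 0.00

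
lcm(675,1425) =12825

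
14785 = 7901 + 6884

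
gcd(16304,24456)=8152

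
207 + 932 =1139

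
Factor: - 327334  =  - 2^1*7^1*103^1*227^1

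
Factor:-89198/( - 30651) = 2^1*3^( - 1)* 17^( - 1 )*103^1*433^1*601^( -1)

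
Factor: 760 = 2^3*5^1*19^1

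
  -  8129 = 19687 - 27816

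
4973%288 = 77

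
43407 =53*819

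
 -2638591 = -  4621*571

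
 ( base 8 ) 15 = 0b1101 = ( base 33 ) D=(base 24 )d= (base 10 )13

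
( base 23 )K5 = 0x1d1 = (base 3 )122020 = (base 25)if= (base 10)465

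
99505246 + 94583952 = 194089198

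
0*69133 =0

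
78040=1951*40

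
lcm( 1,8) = 8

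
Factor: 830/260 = 2^( - 1 ) * 13^( - 1)*83^1 = 83/26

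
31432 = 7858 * 4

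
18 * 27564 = 496152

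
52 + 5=57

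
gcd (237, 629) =1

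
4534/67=67  +  45/67= 67.67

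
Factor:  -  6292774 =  - 2^1*67^1 *151^1*311^1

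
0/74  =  0 = 0.00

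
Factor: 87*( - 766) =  - 66642 = - 2^1*3^1*29^1*383^1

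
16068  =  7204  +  8864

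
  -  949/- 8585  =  949/8585 = 0.11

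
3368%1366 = 636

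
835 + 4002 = 4837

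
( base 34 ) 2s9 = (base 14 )129B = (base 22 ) 6GH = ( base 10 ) 3273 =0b110011001001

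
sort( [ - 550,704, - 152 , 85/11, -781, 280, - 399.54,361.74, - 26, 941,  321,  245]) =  [ - 781,-550 , - 399.54 ,-152 , - 26, 85/11,  245, 280,321, 361.74, 704,941]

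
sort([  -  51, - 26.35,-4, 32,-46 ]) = [ - 51,-46, - 26.35, - 4, 32 ]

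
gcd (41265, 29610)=315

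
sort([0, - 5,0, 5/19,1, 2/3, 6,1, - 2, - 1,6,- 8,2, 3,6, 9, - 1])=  [ - 8,  -  5, - 2, - 1, - 1, 0, 0, 5/19,  2/3,1, 1,2, 3, 6, 6, 6, 9 ]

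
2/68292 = 1/34146= 0.00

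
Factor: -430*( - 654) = 281220 = 2^2*3^1*  5^1*43^1*109^1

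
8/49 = 8/49 = 0.16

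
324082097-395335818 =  - 71253721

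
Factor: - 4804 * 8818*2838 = -120222425136 = - 2^4*3^1*11^1*43^1*1201^1*4409^1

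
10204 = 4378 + 5826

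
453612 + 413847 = 867459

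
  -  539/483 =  - 2  +  61/69 =- 1.12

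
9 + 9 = 18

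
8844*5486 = 48518184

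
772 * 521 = 402212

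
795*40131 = 31904145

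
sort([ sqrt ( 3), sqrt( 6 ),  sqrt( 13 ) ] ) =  [sqrt(  3),sqrt(6 ),sqrt( 13) ]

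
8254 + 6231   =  14485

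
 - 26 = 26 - 52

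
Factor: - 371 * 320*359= - 2^6*5^1*7^1 * 53^1*359^1 = - 42620480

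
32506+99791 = 132297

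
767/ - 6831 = -1+ 6064/6831 = - 0.11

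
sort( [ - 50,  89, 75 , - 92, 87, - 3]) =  [ - 92,-50, - 3,75,87, 89 ] 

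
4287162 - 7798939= - 3511777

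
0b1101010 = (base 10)106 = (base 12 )8a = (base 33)37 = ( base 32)3A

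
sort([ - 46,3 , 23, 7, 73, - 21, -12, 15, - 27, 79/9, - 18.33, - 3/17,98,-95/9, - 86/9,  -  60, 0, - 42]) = [ - 60, - 46, - 42, - 27 , - 21, - 18.33, - 12,-95/9,-86/9,  -  3/17,0, 3, 7, 79/9, 15, 23, 73, 98]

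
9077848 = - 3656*(  -  2483 )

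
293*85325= 25000225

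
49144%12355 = 12079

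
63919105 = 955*66931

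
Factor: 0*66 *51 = 0 = 0^1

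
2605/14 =2605/14 = 186.07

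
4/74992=1/18748 = 0.00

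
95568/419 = 95568/419 = 228.09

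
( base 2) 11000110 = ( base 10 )198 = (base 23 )8E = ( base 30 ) 6i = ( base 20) 9i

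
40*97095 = 3883800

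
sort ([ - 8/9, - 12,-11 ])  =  [ - 12, - 11, - 8/9 ]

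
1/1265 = 1/1265 = 0.00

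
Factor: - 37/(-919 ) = 37^1*919^(-1)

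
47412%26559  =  20853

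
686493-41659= 644834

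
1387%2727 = 1387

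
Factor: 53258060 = 2^2*5^1 * 2662903^1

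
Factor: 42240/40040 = 96/91 = 2^5 * 3^1*7^( - 1)*13^( - 1 ) 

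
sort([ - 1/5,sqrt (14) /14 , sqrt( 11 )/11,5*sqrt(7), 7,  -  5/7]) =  [  -  5/7 , - 1/5,sqrt (14) /14,sqrt(11 ) /11, 7, 5*sqrt(7 )] 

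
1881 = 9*209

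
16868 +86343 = 103211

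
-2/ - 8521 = 2/8521 = 0.00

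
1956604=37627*52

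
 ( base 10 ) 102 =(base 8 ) 146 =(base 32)36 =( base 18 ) 5C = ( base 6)250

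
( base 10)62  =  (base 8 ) 76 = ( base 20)32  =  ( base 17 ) 3B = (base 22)2I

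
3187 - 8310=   -  5123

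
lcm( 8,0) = 0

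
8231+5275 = 13506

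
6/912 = 1/152 = 0.01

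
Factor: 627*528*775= 2^4 * 3^2*5^2 * 11^2*19^1*31^1=256568400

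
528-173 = 355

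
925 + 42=967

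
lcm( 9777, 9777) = 9777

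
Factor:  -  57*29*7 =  - 11571 = - 3^1*7^1 *19^1*29^1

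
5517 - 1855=3662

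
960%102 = 42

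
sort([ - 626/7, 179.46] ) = [ - 626/7,179.46 ]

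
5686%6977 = 5686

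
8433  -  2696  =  5737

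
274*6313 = 1729762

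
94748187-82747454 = 12000733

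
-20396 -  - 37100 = 16704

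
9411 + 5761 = 15172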